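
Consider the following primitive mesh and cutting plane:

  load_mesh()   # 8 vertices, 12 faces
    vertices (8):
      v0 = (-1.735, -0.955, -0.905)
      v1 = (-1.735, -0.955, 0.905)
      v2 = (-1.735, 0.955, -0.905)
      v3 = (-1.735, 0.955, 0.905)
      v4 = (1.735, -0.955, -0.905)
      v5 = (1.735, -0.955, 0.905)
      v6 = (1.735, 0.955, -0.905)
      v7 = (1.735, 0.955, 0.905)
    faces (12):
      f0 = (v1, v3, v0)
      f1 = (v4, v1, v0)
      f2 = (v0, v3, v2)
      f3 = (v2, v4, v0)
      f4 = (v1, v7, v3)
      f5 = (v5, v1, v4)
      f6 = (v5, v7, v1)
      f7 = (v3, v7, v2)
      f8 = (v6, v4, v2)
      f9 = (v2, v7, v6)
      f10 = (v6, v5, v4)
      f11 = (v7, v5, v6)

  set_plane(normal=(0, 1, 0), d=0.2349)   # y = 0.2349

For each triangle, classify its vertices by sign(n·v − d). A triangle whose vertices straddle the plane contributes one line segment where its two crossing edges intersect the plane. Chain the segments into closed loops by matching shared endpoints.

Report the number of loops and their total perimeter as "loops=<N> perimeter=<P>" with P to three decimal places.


Straddling triangles (8 of 12):
  (v1,v3,v0) [-+-] → (-1.735, 0.2349, 0.905)–(-1.735, 0.2349, 0.222602)  len=0.6824
  (v0,v3,v2) [-++] → (-1.735, 0.2349, 0.222602)–(-1.735, 0.2349, -0.905)  len=1.1276
  (v2,v4,v0) [+--] → (-0.426755, 0.2349, -0.905)–(-1.735, 0.2349, -0.905)  len=1.3082
  (v1,v7,v3) [-++] → (0.426755, 0.2349, 0.905)–(-1.735, 0.2349, 0.905)  len=2.1618
  (v5,v7,v1) [-+-] → (1.735, 0.2349, 0.905)–(0.426755, 0.2349, 0.905)  len=1.3082
  (v6,v4,v2) [+-+] → (1.735, 0.2349, -0.905)–(-0.426755, 0.2349, -0.905)  len=2.1618
  (v6,v5,v4) [+--] → (1.735, 0.2349, -0.222602)–(1.735, 0.2349, -0.905)  len=0.6824
  (v7,v5,v6) [+-+] → (1.735, 0.2349, 0.905)–(1.735, 0.2349, -0.222602)  len=1.1276

Chained into 1 loop(s):
  loop 1: 8 segments, perimeter = 10.5600
Total perimeter = 10.560

loops=1 perimeter=10.560


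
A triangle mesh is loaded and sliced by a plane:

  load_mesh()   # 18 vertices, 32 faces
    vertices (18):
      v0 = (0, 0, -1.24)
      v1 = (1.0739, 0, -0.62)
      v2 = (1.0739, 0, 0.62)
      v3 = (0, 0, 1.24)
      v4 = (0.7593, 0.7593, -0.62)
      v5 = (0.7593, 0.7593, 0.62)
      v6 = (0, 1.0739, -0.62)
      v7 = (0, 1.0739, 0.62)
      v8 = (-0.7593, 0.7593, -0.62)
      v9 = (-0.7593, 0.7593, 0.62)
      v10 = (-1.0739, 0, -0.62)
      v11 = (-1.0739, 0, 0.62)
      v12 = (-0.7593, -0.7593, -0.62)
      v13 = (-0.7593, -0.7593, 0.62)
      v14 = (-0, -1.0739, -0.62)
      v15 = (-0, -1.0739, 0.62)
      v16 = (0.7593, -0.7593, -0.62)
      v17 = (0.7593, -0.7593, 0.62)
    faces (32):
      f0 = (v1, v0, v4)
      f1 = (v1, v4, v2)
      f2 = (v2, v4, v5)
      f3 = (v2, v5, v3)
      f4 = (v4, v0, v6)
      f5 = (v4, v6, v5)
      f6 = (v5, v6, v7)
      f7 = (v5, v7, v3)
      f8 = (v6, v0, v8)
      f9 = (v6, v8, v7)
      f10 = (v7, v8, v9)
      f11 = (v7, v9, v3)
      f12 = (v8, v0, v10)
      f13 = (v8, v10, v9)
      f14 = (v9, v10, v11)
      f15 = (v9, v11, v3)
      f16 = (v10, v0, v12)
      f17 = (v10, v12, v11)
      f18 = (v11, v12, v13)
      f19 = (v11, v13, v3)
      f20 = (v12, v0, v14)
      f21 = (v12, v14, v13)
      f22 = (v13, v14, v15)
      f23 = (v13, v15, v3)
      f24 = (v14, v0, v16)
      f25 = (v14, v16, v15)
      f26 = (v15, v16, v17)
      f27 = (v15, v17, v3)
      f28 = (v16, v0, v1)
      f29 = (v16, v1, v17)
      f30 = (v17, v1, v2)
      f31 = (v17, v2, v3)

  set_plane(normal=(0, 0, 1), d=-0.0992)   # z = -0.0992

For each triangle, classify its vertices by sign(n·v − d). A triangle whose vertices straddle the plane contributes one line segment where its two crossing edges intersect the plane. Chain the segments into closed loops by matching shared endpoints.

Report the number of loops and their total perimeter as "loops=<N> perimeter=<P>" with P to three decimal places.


loops=1 perimeter=6.575

Straddling triangles (16 of 32):
  (v1,v4,v2) [--+] → (0.891432, 0.440394, -0.0992)–(1.0739, 0, -0.0992)  len=0.4767
  (v2,v4,v5) [+-+] → (0.891432, 0.440394, -0.0992)–(0.7593, 0.7593, -0.0992)  len=0.3452
  (v4,v6,v5) [--+] → (0.318906, 0.941768, -0.0992)–(0.7593, 0.7593, -0.0992)  len=0.4767
  (v5,v6,v7) [+-+] → (0.318906, 0.941768, -0.0992)–(0, 1.0739, -0.0992)  len=0.3452
  (v6,v8,v7) [--+] → (-0.440394, 0.891432, -0.0992)–(0, 1.0739, -0.0992)  len=0.4767
  (v7,v8,v9) [+-+] → (-0.440394, 0.891432, -0.0992)–(-0.7593, 0.7593, -0.0992)  len=0.3452
  (v8,v10,v9) [--+] → (-0.941768, 0.318906, -0.0992)–(-0.7593, 0.7593, -0.0992)  len=0.4767
  (v9,v10,v11) [+-+] → (-0.941768, 0.318906, -0.0992)–(-1.0739, 0, -0.0992)  len=0.3452
  (v10,v12,v11) [--+] → (-0.891432, -0.440394, -0.0992)–(-1.0739, 0, -0.0992)  len=0.4767
  (v11,v12,v13) [+-+] → (-0.891432, -0.440394, -0.0992)–(-0.7593, -0.7593, -0.0992)  len=0.3452
  (v12,v14,v13) [--+] → (-0.318906, -0.941768, -0.0992)–(-0.7593, -0.7593, -0.0992)  len=0.4767
  (v13,v14,v15) [+-+] → (-0.318906, -0.941768, -0.0992)–(0, -1.0739, -0.0992)  len=0.3452
  (v14,v16,v15) [--+] → (0.440394, -0.891432, -0.0992)–(0, -1.0739, -0.0992)  len=0.4767
  (v15,v16,v17) [+-+] → (0.440394, -0.891432, -0.0992)–(0.7593, -0.7593, -0.0992)  len=0.3452
  (v16,v1,v17) [--+] → (0.941768, -0.318906, -0.0992)–(0.7593, -0.7593, -0.0992)  len=0.4767
  (v17,v1,v2) [+-+] → (0.941768, -0.318906, -0.0992)–(1.0739, 0, -0.0992)  len=0.3452

Chained into 1 loop(s):
  loop 1: 16 segments, perimeter = 6.5752
Total perimeter = 6.575


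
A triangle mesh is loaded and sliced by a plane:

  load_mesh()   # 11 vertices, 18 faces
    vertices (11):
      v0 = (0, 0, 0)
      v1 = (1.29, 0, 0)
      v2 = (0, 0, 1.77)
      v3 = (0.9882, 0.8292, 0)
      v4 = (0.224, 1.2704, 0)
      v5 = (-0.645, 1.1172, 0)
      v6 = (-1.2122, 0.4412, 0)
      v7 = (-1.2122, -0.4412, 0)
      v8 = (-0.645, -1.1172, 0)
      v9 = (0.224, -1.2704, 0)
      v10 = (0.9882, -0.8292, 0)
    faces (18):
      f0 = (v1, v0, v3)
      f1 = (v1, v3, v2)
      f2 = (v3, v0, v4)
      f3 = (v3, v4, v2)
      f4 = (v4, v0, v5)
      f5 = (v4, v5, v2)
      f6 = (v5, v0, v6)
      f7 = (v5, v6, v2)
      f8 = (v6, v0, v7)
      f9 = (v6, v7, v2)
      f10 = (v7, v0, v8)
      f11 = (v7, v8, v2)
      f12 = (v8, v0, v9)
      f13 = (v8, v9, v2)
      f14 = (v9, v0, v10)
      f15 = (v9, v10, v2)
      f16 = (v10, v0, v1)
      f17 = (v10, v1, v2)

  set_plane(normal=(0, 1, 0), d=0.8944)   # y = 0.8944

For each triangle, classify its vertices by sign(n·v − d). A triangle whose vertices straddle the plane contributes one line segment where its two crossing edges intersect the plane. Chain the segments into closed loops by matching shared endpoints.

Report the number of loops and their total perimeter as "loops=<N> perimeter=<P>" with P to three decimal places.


loops=1 perimeter=3.765

Straddling triangles (6 of 18):
  (v3,v0,v4) [--+] → (0.157703, 0.8944, 0)–(0.875267, 0.8944, 0)  len=0.7176
  (v3,v4,v2) [-+-] → (0.875267, 0.8944, 0)–(0.157703, 0.8944, 0.523866)  len=0.8884
  (v4,v0,v5) [+-+] → (0.157703, 0.8944, 0)–(-0.516369, 0.8944, 0)  len=0.6741
  (v4,v5,v2) [++-] → (-0.516369, 0.8944, 0.352986)–(0.157703, 0.8944, 0.523866)  len=0.6954
  (v5,v0,v6) [+--] → (-0.516369, 0.8944, 0)–(-0.831941, 0.8944, 0)  len=0.3156
  (v5,v6,v2) [+--] → (-0.831941, 0.8944, 0)–(-0.516369, 0.8944, 0.352986)  len=0.4735

Chained into 1 loop(s):
  loop 1: 6 segments, perimeter = 3.7645
Total perimeter = 3.765


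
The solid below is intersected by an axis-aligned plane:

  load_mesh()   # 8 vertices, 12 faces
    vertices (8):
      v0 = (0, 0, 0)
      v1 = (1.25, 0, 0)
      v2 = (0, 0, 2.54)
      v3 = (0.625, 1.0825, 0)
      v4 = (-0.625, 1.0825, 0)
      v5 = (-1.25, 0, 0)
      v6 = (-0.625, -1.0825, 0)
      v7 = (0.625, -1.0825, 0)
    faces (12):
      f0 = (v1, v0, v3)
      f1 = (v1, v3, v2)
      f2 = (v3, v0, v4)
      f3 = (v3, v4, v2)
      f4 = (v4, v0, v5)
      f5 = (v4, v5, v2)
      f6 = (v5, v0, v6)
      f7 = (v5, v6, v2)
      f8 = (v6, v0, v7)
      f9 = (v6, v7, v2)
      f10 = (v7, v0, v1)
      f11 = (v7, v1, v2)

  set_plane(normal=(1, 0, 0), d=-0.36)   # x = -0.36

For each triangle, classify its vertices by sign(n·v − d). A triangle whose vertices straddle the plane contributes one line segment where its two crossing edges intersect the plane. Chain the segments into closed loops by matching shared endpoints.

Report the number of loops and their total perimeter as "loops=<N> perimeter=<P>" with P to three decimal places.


Straddling triangles (8 of 12):
  (v3,v0,v4) [++-] → (-0.36, 0.62352, 0)–(-0.36, 1.0825, 0)  len=0.4590
  (v3,v4,v2) [+-+] → (-0.36, 1.0825, 0)–(-0.36, 0.62352, 1.07696)  len=1.1707
  (v4,v0,v5) [-+-] → (-0.36, 0.62352, 0)–(-0.36, 0, 0)  len=0.6235
  (v4,v5,v2) [--+] → (-0.36, 0, 1.80848)–(-0.36, 0.62352, 1.07696)  len=0.9612
  (v5,v0,v6) [-+-] → (-0.36, 0, 0)–(-0.36, -0.62352, 0)  len=0.6235
  (v5,v6,v2) [--+] → (-0.36, -0.62352, 1.07696)–(-0.36, 0, 1.80848)  len=0.9612
  (v6,v0,v7) [-++] → (-0.36, -0.62352, 0)–(-0.36, -1.0825, 0)  len=0.4590
  (v6,v7,v2) [-++] → (-0.36, -1.0825, 0)–(-0.36, -0.62352, 1.07696)  len=1.1707

Chained into 1 loop(s):
  loop 1: 8 segments, perimeter = 6.4288
Total perimeter = 6.429

loops=1 perimeter=6.429


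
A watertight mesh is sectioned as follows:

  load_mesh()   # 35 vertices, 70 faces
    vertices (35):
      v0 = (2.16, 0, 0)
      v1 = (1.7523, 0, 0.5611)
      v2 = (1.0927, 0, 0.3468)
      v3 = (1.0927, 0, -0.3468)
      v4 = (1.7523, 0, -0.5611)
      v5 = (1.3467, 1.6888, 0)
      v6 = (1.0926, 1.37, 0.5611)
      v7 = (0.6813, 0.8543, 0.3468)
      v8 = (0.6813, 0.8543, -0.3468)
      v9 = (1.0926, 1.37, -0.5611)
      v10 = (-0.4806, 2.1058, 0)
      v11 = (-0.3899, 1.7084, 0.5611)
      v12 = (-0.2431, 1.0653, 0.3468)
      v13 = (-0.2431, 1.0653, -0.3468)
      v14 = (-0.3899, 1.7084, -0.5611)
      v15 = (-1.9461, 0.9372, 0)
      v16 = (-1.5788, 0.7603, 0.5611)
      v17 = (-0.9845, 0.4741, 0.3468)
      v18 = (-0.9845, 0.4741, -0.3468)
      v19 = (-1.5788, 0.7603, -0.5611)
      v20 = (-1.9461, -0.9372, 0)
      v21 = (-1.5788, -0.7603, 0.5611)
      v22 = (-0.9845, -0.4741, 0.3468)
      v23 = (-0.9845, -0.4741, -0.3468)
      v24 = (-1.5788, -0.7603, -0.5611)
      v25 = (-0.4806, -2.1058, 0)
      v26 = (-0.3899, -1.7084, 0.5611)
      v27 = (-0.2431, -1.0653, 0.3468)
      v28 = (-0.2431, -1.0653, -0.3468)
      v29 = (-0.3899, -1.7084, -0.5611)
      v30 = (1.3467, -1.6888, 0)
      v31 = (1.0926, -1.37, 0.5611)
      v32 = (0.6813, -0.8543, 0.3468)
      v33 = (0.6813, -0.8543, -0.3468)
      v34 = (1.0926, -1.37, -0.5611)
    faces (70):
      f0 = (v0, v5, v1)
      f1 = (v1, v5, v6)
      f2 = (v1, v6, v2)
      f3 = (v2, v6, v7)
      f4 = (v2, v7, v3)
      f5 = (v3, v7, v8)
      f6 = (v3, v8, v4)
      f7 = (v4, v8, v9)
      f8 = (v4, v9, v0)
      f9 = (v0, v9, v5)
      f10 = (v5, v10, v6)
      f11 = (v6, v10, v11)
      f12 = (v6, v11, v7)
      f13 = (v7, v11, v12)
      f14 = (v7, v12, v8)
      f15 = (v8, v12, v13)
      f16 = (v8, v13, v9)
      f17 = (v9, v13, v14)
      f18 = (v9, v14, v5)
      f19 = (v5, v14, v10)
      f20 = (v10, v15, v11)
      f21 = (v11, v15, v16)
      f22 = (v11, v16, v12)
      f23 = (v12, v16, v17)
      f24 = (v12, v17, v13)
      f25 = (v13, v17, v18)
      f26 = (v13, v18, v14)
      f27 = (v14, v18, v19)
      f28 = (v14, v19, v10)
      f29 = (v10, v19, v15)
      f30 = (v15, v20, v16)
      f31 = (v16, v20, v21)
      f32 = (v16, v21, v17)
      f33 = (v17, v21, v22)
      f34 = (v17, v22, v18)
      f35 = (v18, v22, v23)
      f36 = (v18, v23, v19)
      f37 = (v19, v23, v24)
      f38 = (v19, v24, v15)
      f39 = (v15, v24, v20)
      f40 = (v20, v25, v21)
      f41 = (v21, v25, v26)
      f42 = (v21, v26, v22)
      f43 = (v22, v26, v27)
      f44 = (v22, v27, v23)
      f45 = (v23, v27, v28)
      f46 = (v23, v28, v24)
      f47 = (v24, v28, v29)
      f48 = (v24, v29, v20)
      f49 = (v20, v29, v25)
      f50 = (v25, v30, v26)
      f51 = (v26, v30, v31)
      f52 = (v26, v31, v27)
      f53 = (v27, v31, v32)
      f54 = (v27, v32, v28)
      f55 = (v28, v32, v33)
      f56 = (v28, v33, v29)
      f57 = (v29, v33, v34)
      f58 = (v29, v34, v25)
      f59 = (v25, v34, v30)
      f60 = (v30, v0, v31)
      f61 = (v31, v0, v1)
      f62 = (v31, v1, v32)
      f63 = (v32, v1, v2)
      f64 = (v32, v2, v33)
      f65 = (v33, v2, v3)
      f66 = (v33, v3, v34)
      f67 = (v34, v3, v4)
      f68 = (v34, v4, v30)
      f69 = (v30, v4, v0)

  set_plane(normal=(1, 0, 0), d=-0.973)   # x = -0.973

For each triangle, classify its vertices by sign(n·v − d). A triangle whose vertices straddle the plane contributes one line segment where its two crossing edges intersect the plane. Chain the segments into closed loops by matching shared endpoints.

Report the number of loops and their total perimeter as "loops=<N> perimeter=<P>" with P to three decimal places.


loops=2 perimeter=7.473

Straddling triangles (20 of 70):
  (v10,v15,v11) [+-+] → (-0.973, 1.71316, 0)–(-0.973, 1.41944, 0.350859)  len=0.4576
  (v11,v15,v16) [+--] → (-0.973, 1.41944, 0.350859)–(-0.973, 1.2434, 0.5611)  len=0.2742
  (v11,v16,v12) [+-+] → (-0.973, 1.2434, 0.5611)–(-0.973, 0.898631, 0.463905)  len=0.3582
  (v12,v16,v17) [+--] → (-0.973, 0.898631, 0.463905)–(-0.973, 0.48327, 0.3468)  len=0.4316
  (v12,v17,v13) [+-+] → (-0.973, 0.48327, 0.3468)–(-0.973, 0.48327, 0.336041)  len=0.0108
  (v13,v17,v18) [+--] → (-0.973, 0.48327, 0.336041)–(-0.973, 0.48327, -0.3468)  len=0.6828
  (v13,v18,v14) [+-+] → (-0.973, 0.48327, -0.3468)–(-0.973, 0.497972, -0.350945)  len=0.0153
  (v14,v18,v19) [+--] → (-0.973, 0.497972, -0.350945)–(-0.973, 1.2434, -0.5611)  len=0.7745
  (v14,v19,v10) [+-+] → (-0.973, 1.2434, -0.5611)–(-0.973, 1.50252, -0.25158)  len=0.4037
  (v10,v19,v15) [+--] → (-0.973, 1.50252, -0.25158)–(-0.973, 1.71316, 0)  len=0.3281
  (v20,v25,v21) [-+-] → (-0.973, -1.71316, 0)–(-0.973, -1.50252, 0.25158)  len=0.3281
  (v21,v25,v26) [-++] → (-0.973, -1.50252, 0.25158)–(-0.973, -1.2434, 0.5611)  len=0.4037
  (v21,v26,v22) [-+-] → (-0.973, -1.2434, 0.5611)–(-0.973, -0.497972, 0.350945)  len=0.7745
  (v22,v26,v27) [-++] → (-0.973, -0.497972, 0.350945)–(-0.973, -0.48327, 0.3468)  len=0.0153
  (v22,v27,v23) [-+-] → (-0.973, -0.48327, 0.3468)–(-0.973, -0.48327, -0.336041)  len=0.6828
  (v23,v27,v28) [-++] → (-0.973, -0.48327, -0.336041)–(-0.973, -0.48327, -0.3468)  len=0.0108
  (v23,v28,v24) [-+-] → (-0.973, -0.48327, -0.3468)–(-0.973, -0.898631, -0.463905)  len=0.4316
  (v24,v28,v29) [-++] → (-0.973, -0.898631, -0.463905)–(-0.973, -1.2434, -0.5611)  len=0.3582
  (v24,v29,v20) [-+-] → (-0.973, -1.2434, -0.5611)–(-0.973, -1.41944, -0.350859)  len=0.2742
  (v20,v29,v25) [-++] → (-0.973, -1.41944, -0.350859)–(-0.973, -1.71316, 0)  len=0.4576

Chained into 2 loop(s):
  loop 1: 10 segments, perimeter = 3.7367
  loop 2: 10 segments, perimeter = 3.7367
Total perimeter = 7.473


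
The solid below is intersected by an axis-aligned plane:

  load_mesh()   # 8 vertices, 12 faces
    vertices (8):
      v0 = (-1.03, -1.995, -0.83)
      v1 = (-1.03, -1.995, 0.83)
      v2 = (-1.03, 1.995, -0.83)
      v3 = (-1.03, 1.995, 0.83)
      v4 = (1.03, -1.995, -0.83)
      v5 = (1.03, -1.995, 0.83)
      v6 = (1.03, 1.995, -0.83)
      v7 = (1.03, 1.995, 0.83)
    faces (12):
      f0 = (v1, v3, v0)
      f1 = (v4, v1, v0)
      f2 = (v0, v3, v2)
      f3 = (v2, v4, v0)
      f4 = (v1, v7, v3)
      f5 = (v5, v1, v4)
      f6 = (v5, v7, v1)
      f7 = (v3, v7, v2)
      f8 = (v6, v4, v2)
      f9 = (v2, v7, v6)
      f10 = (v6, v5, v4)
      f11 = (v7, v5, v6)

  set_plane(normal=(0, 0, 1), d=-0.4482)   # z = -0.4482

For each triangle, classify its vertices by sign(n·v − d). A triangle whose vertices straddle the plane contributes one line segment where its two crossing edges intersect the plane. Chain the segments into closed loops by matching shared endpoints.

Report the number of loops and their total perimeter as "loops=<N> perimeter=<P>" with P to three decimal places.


loops=1 perimeter=12.100

Straddling triangles (8 of 12):
  (v1,v3,v0) [++-] → (-1.03, -1.0773, -0.4482)–(-1.03, -1.995, -0.4482)  len=0.9177
  (v4,v1,v0) [-+-] → (0.5562, -1.995, -0.4482)–(-1.03, -1.995, -0.4482)  len=1.5862
  (v0,v3,v2) [-+-] → (-1.03, -1.0773, -0.4482)–(-1.03, 1.995, -0.4482)  len=3.0723
  (v5,v1,v4) [++-] → (0.5562, -1.995, -0.4482)–(1.03, -1.995, -0.4482)  len=0.4738
  (v3,v7,v2) [++-] → (-0.5562, 1.995, -0.4482)–(-1.03, 1.995, -0.4482)  len=0.4738
  (v2,v7,v6) [-+-] → (-0.5562, 1.995, -0.4482)–(1.03, 1.995, -0.4482)  len=1.5862
  (v6,v5,v4) [-+-] → (1.03, 1.0773, -0.4482)–(1.03, -1.995, -0.4482)  len=3.0723
  (v7,v5,v6) [++-] → (1.03, 1.0773, -0.4482)–(1.03, 1.995, -0.4482)  len=0.9177

Chained into 1 loop(s):
  loop 1: 8 segments, perimeter = 12.1000
Total perimeter = 12.100


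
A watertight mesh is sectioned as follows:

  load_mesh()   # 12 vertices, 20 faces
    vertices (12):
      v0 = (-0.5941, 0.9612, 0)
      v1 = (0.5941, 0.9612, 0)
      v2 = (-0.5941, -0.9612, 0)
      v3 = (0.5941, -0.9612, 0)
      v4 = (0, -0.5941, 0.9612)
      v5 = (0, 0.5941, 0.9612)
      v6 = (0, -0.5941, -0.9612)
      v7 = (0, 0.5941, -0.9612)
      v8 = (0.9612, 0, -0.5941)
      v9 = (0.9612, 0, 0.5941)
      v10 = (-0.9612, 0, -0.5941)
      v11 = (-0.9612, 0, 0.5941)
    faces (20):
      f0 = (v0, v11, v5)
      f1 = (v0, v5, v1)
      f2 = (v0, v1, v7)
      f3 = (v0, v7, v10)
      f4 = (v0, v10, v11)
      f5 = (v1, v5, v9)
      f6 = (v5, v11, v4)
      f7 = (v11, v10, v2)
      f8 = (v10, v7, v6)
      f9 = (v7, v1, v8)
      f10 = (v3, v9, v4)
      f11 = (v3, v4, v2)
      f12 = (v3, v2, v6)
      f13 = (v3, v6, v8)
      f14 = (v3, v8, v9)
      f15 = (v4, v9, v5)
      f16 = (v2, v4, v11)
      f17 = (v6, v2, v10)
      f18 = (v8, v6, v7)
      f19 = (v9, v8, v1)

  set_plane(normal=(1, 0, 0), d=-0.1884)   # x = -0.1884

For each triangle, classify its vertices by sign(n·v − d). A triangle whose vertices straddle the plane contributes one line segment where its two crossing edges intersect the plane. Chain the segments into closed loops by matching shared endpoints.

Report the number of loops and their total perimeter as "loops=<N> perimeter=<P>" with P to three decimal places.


Straddling triangles (10 of 20):
  (v0,v11,v5) [--+] → (-0.1884, 0.477653, 0.889247)–(-0.1884, 0.710514, 0.656386)  len=0.3293
  (v0,v5,v1) [-++] → (-0.1884, 0.710514, 0.656386)–(-0.1884, 0.9612, 0)  len=0.7026
  (v0,v1,v7) [-++] → (-0.1884, 0.9612, 0)–(-0.1884, 0.710514, -0.656386)  len=0.7026
  (v0,v7,v10) [-+-] → (-0.1884, 0.710514, -0.656386)–(-0.1884, 0.477653, -0.889247)  len=0.3293
  (v5,v11,v4) [+-+] → (-0.1884, 0.477653, 0.889247)–(-0.1884, -0.477653, 0.889247)  len=0.9553
  (v10,v7,v6) [-++] → (-0.1884, 0.477653, -0.889247)–(-0.1884, -0.477653, -0.889247)  len=0.9553
  (v3,v4,v2) [++-] → (-0.1884, -0.710514, 0.656386)–(-0.1884, -0.9612, 0)  len=0.7026
  (v3,v2,v6) [+-+] → (-0.1884, -0.9612, 0)–(-0.1884, -0.710514, -0.656386)  len=0.7026
  (v2,v4,v11) [-+-] → (-0.1884, -0.710514, 0.656386)–(-0.1884, -0.477653, 0.889247)  len=0.3293
  (v6,v2,v10) [+--] → (-0.1884, -0.710514, -0.656386)–(-0.1884, -0.477653, -0.889247)  len=0.3293

Chained into 1 loop(s):
  loop 1: 10 segments, perimeter = 6.0384
Total perimeter = 6.038

loops=1 perimeter=6.038


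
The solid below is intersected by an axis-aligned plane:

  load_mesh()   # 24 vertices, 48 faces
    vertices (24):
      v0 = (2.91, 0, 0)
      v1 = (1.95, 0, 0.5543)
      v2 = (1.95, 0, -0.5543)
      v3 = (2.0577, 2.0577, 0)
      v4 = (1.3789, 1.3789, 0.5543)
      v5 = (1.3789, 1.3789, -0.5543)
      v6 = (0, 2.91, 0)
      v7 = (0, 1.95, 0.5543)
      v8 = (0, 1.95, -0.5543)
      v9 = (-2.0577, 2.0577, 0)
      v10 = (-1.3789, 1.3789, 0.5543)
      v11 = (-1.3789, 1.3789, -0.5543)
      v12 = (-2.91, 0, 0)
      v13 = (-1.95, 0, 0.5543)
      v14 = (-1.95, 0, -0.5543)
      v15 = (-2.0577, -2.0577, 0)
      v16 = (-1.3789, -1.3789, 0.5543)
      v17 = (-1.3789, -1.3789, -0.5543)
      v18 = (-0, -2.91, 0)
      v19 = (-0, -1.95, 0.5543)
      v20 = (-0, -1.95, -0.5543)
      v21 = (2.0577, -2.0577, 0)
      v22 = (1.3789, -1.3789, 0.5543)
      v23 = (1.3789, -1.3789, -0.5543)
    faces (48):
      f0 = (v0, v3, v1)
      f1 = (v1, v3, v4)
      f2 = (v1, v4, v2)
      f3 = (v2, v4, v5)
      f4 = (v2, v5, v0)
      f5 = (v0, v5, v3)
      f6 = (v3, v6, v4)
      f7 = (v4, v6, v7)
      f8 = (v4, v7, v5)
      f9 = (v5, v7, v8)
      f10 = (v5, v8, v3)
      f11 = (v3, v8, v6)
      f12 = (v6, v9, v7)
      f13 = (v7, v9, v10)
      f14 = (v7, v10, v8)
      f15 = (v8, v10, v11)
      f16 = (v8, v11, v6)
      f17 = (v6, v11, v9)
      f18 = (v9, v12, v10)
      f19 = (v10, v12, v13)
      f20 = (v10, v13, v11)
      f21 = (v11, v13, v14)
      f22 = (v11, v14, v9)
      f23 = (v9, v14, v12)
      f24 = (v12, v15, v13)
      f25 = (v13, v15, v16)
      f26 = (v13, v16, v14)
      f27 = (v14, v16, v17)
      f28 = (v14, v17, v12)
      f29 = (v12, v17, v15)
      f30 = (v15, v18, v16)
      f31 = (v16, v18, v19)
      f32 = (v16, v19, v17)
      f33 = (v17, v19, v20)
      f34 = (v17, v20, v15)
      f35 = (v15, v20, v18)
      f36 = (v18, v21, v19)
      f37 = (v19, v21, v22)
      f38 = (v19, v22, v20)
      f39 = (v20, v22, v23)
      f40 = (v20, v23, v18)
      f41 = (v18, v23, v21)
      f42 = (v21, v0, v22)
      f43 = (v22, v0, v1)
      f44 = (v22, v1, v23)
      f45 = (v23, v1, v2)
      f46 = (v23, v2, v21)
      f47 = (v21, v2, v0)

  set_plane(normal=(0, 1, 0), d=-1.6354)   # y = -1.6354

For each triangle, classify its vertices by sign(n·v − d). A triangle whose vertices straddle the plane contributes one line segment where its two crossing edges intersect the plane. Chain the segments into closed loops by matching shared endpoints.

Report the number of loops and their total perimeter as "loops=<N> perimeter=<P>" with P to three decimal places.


Straddling triangles (16 of 48):
  (v12,v15,v13) [+-+] → (-2.23262, -1.6354, 0)–(-2.0356, -1.6354, 0.113759)  len=0.2275
  (v13,v15,v16) [+-+] → (-2.0356, -1.6354, 0.113759)–(-1.6354, -1.6354, 0.344845)  len=0.4621
  (v12,v17,v15) [++-] → (-1.6354, -1.6354, -0.344845)–(-2.23262, -1.6354, 0)  len=0.6896
  (v15,v18,v16) [--+] → (-1.1479, -1.6354, 0.46144)–(-1.6354, -1.6354, 0.344845)  len=0.5013
  (v16,v18,v19) [+--] → (-1.1479, -1.6354, 0.46144)–(-0.75959, -1.6354, 0.5543)  len=0.3993
  (v16,v19,v17) [+-+] → (-0.75959, -1.6354, 0.5543)–(-0.75959, -1.6354, -0.0563909)  len=0.6107
  (v17,v19,v20) [+--] → (-0.75959, -1.6354, -0.0563909)–(-0.75959, -1.6354, -0.5543)  len=0.4979
  (v17,v20,v15) [+--] → (-0.75959, -1.6354, -0.5543)–(-1.6354, -1.6354, -0.344845)  len=0.9005
  (v19,v21,v22) [--+] → (1.6354, -1.6354, 0.344845)–(0.75959, -1.6354, 0.5543)  len=0.9005
  (v19,v22,v20) [-+-] → (0.75959, -1.6354, 0.5543)–(0.75959, -1.6354, 0.0563909)  len=0.4979
  (v20,v22,v23) [-++] → (0.75959, -1.6354, 0.0563909)–(0.75959, -1.6354, -0.5543)  len=0.6107
  (v20,v23,v18) [-+-] → (0.75959, -1.6354, -0.5543)–(1.1479, -1.6354, -0.46144)  len=0.3993
  (v18,v23,v21) [-+-] → (1.1479, -1.6354, -0.46144)–(1.6354, -1.6354, -0.344845)  len=0.5013
  (v21,v0,v22) [-++] → (2.23262, -1.6354, 0)–(1.6354, -1.6354, 0.344845)  len=0.6896
  (v23,v2,v21) [++-] → (2.0356, -1.6354, -0.113759)–(1.6354, -1.6354, -0.344845)  len=0.4621
  (v21,v2,v0) [-++] → (2.0356, -1.6354, -0.113759)–(2.23262, -1.6354, 0)  len=0.2275

Chained into 2 loop(s):
  loop 1: 8 segments, perimeter = 4.2889
  loop 2: 8 segments, perimeter = 4.2889
Total perimeter = 8.578

loops=2 perimeter=8.578


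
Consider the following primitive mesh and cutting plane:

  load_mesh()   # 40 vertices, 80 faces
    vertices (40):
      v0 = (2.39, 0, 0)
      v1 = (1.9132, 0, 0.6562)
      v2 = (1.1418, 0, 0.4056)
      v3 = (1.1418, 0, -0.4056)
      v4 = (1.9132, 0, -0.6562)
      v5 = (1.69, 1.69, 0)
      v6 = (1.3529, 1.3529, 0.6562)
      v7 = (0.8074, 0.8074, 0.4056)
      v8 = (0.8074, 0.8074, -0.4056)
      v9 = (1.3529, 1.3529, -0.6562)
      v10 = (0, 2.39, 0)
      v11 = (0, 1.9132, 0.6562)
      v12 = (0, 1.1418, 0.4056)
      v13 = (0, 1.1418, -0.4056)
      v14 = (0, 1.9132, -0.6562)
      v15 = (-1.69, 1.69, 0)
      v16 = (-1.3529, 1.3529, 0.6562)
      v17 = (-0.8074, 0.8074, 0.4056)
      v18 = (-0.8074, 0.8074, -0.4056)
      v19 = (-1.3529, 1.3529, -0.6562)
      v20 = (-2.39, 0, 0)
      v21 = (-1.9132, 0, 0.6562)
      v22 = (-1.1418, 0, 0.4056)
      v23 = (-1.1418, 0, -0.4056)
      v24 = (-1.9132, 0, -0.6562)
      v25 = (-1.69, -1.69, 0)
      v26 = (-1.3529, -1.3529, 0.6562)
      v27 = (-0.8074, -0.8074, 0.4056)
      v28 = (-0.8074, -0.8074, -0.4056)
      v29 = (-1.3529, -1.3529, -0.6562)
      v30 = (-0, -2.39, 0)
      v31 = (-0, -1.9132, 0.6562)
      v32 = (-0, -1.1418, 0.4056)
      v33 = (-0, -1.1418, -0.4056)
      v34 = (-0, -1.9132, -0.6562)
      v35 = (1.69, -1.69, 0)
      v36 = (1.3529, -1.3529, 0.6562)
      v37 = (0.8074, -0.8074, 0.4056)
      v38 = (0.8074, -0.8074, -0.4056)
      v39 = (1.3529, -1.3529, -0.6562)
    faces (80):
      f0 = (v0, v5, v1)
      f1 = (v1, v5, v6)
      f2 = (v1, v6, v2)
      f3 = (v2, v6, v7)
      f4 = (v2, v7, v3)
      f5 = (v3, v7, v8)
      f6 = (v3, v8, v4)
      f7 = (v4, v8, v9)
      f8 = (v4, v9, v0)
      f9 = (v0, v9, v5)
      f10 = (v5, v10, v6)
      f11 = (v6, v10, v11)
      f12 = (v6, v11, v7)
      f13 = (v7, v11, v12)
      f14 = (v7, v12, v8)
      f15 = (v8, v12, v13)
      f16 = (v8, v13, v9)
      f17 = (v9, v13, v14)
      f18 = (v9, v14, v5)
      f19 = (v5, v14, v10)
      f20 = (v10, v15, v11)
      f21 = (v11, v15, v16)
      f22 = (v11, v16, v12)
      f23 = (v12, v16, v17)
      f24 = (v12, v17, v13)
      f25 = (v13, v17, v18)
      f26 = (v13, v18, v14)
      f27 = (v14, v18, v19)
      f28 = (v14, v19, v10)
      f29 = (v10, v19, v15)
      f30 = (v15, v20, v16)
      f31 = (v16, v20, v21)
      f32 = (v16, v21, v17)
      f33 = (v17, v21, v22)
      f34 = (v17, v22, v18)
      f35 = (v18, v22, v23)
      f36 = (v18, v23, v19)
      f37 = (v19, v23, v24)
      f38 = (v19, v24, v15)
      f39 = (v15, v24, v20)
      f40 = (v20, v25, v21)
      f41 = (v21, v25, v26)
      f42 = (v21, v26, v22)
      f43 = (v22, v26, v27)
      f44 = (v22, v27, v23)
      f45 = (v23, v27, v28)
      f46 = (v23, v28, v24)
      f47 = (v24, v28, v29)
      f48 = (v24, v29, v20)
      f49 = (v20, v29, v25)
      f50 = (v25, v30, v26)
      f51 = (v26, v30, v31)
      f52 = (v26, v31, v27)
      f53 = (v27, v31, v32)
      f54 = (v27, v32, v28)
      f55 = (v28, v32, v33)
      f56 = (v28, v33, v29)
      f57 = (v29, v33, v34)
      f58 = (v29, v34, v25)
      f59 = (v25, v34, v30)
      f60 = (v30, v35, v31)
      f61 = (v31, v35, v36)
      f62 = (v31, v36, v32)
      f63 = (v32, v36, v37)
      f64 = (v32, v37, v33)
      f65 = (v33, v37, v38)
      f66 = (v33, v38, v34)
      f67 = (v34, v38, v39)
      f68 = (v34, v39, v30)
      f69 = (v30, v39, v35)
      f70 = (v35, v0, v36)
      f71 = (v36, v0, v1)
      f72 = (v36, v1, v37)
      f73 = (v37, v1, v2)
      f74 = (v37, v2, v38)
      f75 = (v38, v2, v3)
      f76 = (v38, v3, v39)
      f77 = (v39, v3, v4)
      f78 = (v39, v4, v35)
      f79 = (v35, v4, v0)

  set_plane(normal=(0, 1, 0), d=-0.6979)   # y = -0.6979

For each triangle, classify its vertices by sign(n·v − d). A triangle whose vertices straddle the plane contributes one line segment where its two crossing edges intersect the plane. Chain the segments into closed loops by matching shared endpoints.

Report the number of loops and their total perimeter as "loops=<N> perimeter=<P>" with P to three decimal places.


loops=2 perimeter=8.111

Straddling triangles (20 of 80):
  (v20,v25,v21) [+-+] → (-2.10093, -0.6979, 0)–(-1.82103, -0.6979, 0.385217)  len=0.4762
  (v21,v25,v26) [+--] → (-1.82103, -0.6979, 0.385217)–(-1.62417, -0.6979, 0.6562)  len=0.3349
  (v21,v26,v22) [+-+] → (-1.62417, -0.6979, 0.6562)–(-1.2507, -0.6979, 0.534873)  len=0.3927
  (v22,v26,v27) [+--] → (-1.2507, -0.6979, 0.534873)–(-0.852751, -0.6979, 0.4056)  len=0.4184
  (v22,v27,v23) [+-+] → (-0.852751, -0.6979, 0.4056)–(-0.852751, -0.6979, 0.295585)  len=0.1100
  (v23,v27,v28) [+--] → (-0.852751, -0.6979, 0.295585)–(-0.852751, -0.6979, -0.4056)  len=0.7012
  (v23,v28,v24) [+-+] → (-0.852751, -0.6979, -0.4056)–(-0.957369, -0.6979, -0.439586)  len=0.1100
  (v24,v28,v29) [+--] → (-0.957369, -0.6979, -0.439586)–(-1.62417, -0.6979, -0.6562)  len=0.7011
  (v24,v29,v20) [+-+] → (-1.62417, -0.6979, -0.6562)–(-1.85501, -0.6979, -0.338504)  len=0.3927
  (v20,v29,v25) [+--] → (-1.85501, -0.6979, -0.338504)–(-2.10093, -0.6979, 0)  len=0.4184
  (v35,v0,v36) [-+-] → (2.10093, -0.6979, 0)–(1.85501, -0.6979, 0.338504)  len=0.4184
  (v36,v0,v1) [-++] → (1.85501, -0.6979, 0.338504)–(1.62417, -0.6979, 0.6562)  len=0.3927
  (v36,v1,v37) [-+-] → (1.62417, -0.6979, 0.6562)–(0.957369, -0.6979, 0.439586)  len=0.7011
  (v37,v1,v2) [-++] → (0.957369, -0.6979, 0.439586)–(0.852751, -0.6979, 0.4056)  len=0.1100
  (v37,v2,v38) [-+-] → (0.852751, -0.6979, 0.4056)–(0.852751, -0.6979, -0.295585)  len=0.7012
  (v38,v2,v3) [-++] → (0.852751, -0.6979, -0.295585)–(0.852751, -0.6979, -0.4056)  len=0.1100
  (v38,v3,v39) [-+-] → (0.852751, -0.6979, -0.4056)–(1.2507, -0.6979, -0.534873)  len=0.4184
  (v39,v3,v4) [-++] → (1.2507, -0.6979, -0.534873)–(1.62417, -0.6979, -0.6562)  len=0.3927
  (v39,v4,v35) [-+-] → (1.62417, -0.6979, -0.6562)–(1.82103, -0.6979, -0.385217)  len=0.3349
  (v35,v4,v0) [-++] → (1.82103, -0.6979, -0.385217)–(2.10093, -0.6979, 0)  len=0.4762

Chained into 2 loop(s):
  loop 1: 10 segments, perimeter = 4.0556
  loop 2: 10 segments, perimeter = 4.0556
Total perimeter = 8.111


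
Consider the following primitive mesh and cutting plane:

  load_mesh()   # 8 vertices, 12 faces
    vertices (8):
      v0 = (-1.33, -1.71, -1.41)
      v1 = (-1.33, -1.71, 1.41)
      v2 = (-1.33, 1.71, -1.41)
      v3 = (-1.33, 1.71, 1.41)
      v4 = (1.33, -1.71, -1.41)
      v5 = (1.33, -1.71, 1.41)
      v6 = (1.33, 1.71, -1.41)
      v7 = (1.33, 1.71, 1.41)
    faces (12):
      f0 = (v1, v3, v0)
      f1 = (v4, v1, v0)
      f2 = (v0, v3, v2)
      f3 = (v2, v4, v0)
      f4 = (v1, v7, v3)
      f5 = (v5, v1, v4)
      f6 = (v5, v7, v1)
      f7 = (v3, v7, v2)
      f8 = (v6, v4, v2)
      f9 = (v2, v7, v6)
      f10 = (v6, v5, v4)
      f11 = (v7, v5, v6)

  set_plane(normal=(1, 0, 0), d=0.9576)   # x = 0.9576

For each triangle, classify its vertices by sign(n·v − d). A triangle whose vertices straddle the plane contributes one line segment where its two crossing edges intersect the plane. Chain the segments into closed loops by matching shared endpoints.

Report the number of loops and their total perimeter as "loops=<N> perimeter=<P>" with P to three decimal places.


Straddling triangles (8 of 12):
  (v4,v1,v0) [+--] → (0.9576, -1.71, -1.0152)–(0.9576, -1.71, -1.41)  len=0.3948
  (v2,v4,v0) [-+-] → (0.9576, -1.2312, -1.41)–(0.9576, -1.71, -1.41)  len=0.4788
  (v1,v7,v3) [-+-] → (0.9576, 1.2312, 1.41)–(0.9576, 1.71, 1.41)  len=0.4788
  (v5,v1,v4) [+-+] → (0.9576, -1.71, 1.41)–(0.9576, -1.71, -1.0152)  len=2.4252
  (v5,v7,v1) [++-] → (0.9576, 1.2312, 1.41)–(0.9576, -1.71, 1.41)  len=2.9412
  (v3,v7,v2) [-+-] → (0.9576, 1.71, 1.41)–(0.9576, 1.71, 1.0152)  len=0.3948
  (v6,v4,v2) [++-] → (0.9576, -1.2312, -1.41)–(0.9576, 1.71, -1.41)  len=2.9412
  (v2,v7,v6) [-++] → (0.9576, 1.71, 1.0152)–(0.9576, 1.71, -1.41)  len=2.4252

Chained into 1 loop(s):
  loop 1: 8 segments, perimeter = 12.4800
Total perimeter = 12.480

loops=1 perimeter=12.480


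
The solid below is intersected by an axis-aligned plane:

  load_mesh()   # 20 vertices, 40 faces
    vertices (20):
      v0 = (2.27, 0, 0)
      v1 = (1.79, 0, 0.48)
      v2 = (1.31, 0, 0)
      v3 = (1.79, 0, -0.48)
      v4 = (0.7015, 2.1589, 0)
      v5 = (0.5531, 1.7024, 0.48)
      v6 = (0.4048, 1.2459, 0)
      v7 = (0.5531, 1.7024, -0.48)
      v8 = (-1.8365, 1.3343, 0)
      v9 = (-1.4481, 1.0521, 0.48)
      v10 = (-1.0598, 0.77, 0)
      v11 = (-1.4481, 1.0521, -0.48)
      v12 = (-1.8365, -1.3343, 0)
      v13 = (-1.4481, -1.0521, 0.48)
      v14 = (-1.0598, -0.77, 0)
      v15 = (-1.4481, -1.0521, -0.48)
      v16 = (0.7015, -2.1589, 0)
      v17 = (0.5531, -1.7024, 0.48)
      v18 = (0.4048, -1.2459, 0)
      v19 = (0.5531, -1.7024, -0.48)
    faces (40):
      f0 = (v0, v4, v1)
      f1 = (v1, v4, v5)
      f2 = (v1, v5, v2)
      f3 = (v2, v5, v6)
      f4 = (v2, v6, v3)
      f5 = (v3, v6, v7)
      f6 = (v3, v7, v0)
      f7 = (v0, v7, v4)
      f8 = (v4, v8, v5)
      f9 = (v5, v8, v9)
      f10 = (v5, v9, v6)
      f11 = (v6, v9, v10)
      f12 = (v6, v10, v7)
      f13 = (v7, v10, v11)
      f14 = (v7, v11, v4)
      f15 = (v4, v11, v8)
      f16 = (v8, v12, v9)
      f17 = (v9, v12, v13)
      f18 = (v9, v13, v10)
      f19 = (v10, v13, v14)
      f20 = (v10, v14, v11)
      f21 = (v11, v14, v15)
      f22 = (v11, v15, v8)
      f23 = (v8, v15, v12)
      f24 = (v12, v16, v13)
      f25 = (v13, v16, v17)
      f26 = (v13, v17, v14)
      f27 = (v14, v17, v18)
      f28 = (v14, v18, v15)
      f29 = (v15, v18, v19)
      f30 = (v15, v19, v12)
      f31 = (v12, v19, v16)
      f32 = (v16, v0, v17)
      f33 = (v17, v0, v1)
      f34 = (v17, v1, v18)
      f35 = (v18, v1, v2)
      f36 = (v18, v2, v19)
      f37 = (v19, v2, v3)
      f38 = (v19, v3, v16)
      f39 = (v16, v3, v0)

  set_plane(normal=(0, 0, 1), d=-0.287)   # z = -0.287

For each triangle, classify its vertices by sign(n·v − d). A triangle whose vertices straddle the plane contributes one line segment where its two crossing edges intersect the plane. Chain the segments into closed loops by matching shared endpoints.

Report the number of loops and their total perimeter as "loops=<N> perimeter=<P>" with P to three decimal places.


Straddling triangles (20 of 40):
  (v2,v6,v3) [++-] → (1.23303, 0.500956, -0.287)–(1.597, 0, -0.287)  len=0.6192
  (v3,v6,v7) [-+-] → (1.23303, 0.500956, -0.287)–(0.493471, 1.51885, -0.287)  len=1.2582
  (v3,v7,v0) [--+] → (1.24344, 1.01789, -0.287)–(1.983, 0, -0.287)  len=1.2582
  (v0,v7,v4) [+-+] → (1.24344, 1.01789, -0.287)–(0.612769, 1.88595, -0.287)  len=1.0730
  (v6,v10,v7) [++-] → (-0.0954202, 1.3275, -0.287)–(0.493471, 1.51885, -0.287)  len=0.6192
  (v7,v10,v11) [-+-] → (-0.0954202, 1.3275, -0.287)–(-1.29197, 0.938672, -0.287)  len=1.2581
  (v7,v11,v4) [--+] → (-0.583782, 1.49713, -0.287)–(0.612769, 1.88595, -0.287)  len=1.2581
  (v4,v11,v8) [+-+] → (-0.583782, 1.49713, -0.287)–(-1.60427, 1.16557, -0.287)  len=1.0730
  (v10,v14,v11) [++-] → (-1.29197, 0.319464, -0.287)–(-1.29197, 0.938672, -0.287)  len=0.6192
  (v11,v14,v15) [-+-] → (-1.29197, 0.319464, -0.287)–(-1.29197, -0.938672, -0.287)  len=1.2581
  (v11,v15,v8) [--+] → (-1.60427, -0.0925683, -0.287)–(-1.60427, 1.16557, -0.287)  len=1.2581
  (v8,v15,v12) [+-+] → (-1.60427, -0.0925683, -0.287)–(-1.60427, -1.16557, -0.287)  len=1.0730
  (v14,v18,v15) [++-] → (-0.70308, -1.13002, -0.287)–(-1.29197, -0.938672, -0.287)  len=0.6192
  (v15,v18,v19) [-+-] → (-0.70308, -1.13002, -0.287)–(0.493471, -1.51885, -0.287)  len=1.2581
  (v15,v19,v12) [--+] → (-0.407718, -1.55439, -0.287)–(-1.60427, -1.16557, -0.287)  len=1.2581
  (v12,v19,v16) [+-+] → (-0.407718, -1.55439, -0.287)–(0.612769, -1.88595, -0.287)  len=1.0730
  (v18,v2,v19) [++-] → (0.857437, -1.01789, -0.287)–(0.493471, -1.51885, -0.287)  len=0.6192
  (v19,v2,v3) [-+-] → (0.857437, -1.01789, -0.287)–(1.597, 0, -0.287)  len=1.2582
  (v19,v3,v16) [--+] → (1.35233, -0.868058, -0.287)–(0.612769, -1.88595, -0.287)  len=1.2582
  (v16,v3,v0) [+-+] → (1.35233, -0.868058, -0.287)–(1.983, 0, -0.287)  len=1.0730

Chained into 2 loop(s):
  loop 1: 10 segments, perimeter = 9.3869
  loop 2: 10 segments, perimeter = 11.6558
Total perimeter = 21.043

loops=2 perimeter=21.043


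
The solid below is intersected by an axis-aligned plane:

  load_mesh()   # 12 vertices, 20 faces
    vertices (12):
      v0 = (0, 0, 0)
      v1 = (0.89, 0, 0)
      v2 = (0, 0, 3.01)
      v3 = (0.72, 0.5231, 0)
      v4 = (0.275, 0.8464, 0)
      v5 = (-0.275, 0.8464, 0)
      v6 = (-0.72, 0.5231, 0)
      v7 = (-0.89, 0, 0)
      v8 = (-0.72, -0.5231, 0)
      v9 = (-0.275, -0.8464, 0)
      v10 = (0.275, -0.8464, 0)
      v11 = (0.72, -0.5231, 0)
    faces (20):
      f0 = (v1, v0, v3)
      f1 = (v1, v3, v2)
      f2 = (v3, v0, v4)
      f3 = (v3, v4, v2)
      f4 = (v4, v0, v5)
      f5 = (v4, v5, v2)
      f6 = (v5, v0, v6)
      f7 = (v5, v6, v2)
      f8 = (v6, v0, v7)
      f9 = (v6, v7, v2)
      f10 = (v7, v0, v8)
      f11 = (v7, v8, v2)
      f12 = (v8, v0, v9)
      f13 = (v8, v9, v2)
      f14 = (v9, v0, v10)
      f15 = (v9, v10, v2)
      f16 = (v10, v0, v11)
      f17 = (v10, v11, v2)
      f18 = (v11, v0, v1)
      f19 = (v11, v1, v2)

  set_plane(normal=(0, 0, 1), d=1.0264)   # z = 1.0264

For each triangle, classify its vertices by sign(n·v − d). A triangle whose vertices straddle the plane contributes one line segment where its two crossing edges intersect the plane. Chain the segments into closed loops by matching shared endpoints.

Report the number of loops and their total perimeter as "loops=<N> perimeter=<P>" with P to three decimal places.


loops=1 perimeter=3.625

Straddling triangles (10 of 20):
  (v1,v3,v2) [--+] → (0.474482, 0.344725, 1.0264)–(0.586513, 0, 1.0264)  len=0.3625
  (v3,v4,v2) [--+] → (0.181226, 0.55778, 1.0264)–(0.474482, 0.344725, 1.0264)  len=0.3625
  (v4,v5,v2) [--+] → (-0.181226, 0.55778, 1.0264)–(0.181226, 0.55778, 1.0264)  len=0.3625
  (v5,v6,v2) [--+] → (-0.474482, 0.344725, 1.0264)–(-0.181226, 0.55778, 1.0264)  len=0.3625
  (v6,v7,v2) [--+] → (-0.586513, 0, 1.0264)–(-0.474482, 0.344725, 1.0264)  len=0.3625
  (v7,v8,v2) [--+] → (-0.474482, -0.344725, 1.0264)–(-0.586513, 0, 1.0264)  len=0.3625
  (v8,v9,v2) [--+] → (-0.181226, -0.55778, 1.0264)–(-0.474482, -0.344725, 1.0264)  len=0.3625
  (v9,v10,v2) [--+] → (0.181226, -0.55778, 1.0264)–(-0.181226, -0.55778, 1.0264)  len=0.3625
  (v10,v11,v2) [--+] → (0.474482, -0.344725, 1.0264)–(0.181226, -0.55778, 1.0264)  len=0.3625
  (v11,v1,v2) [--+] → (0.586513, 0, 1.0264)–(0.474482, -0.344725, 1.0264)  len=0.3625

Chained into 1 loop(s):
  loop 1: 10 segments, perimeter = 3.6247
Total perimeter = 3.625


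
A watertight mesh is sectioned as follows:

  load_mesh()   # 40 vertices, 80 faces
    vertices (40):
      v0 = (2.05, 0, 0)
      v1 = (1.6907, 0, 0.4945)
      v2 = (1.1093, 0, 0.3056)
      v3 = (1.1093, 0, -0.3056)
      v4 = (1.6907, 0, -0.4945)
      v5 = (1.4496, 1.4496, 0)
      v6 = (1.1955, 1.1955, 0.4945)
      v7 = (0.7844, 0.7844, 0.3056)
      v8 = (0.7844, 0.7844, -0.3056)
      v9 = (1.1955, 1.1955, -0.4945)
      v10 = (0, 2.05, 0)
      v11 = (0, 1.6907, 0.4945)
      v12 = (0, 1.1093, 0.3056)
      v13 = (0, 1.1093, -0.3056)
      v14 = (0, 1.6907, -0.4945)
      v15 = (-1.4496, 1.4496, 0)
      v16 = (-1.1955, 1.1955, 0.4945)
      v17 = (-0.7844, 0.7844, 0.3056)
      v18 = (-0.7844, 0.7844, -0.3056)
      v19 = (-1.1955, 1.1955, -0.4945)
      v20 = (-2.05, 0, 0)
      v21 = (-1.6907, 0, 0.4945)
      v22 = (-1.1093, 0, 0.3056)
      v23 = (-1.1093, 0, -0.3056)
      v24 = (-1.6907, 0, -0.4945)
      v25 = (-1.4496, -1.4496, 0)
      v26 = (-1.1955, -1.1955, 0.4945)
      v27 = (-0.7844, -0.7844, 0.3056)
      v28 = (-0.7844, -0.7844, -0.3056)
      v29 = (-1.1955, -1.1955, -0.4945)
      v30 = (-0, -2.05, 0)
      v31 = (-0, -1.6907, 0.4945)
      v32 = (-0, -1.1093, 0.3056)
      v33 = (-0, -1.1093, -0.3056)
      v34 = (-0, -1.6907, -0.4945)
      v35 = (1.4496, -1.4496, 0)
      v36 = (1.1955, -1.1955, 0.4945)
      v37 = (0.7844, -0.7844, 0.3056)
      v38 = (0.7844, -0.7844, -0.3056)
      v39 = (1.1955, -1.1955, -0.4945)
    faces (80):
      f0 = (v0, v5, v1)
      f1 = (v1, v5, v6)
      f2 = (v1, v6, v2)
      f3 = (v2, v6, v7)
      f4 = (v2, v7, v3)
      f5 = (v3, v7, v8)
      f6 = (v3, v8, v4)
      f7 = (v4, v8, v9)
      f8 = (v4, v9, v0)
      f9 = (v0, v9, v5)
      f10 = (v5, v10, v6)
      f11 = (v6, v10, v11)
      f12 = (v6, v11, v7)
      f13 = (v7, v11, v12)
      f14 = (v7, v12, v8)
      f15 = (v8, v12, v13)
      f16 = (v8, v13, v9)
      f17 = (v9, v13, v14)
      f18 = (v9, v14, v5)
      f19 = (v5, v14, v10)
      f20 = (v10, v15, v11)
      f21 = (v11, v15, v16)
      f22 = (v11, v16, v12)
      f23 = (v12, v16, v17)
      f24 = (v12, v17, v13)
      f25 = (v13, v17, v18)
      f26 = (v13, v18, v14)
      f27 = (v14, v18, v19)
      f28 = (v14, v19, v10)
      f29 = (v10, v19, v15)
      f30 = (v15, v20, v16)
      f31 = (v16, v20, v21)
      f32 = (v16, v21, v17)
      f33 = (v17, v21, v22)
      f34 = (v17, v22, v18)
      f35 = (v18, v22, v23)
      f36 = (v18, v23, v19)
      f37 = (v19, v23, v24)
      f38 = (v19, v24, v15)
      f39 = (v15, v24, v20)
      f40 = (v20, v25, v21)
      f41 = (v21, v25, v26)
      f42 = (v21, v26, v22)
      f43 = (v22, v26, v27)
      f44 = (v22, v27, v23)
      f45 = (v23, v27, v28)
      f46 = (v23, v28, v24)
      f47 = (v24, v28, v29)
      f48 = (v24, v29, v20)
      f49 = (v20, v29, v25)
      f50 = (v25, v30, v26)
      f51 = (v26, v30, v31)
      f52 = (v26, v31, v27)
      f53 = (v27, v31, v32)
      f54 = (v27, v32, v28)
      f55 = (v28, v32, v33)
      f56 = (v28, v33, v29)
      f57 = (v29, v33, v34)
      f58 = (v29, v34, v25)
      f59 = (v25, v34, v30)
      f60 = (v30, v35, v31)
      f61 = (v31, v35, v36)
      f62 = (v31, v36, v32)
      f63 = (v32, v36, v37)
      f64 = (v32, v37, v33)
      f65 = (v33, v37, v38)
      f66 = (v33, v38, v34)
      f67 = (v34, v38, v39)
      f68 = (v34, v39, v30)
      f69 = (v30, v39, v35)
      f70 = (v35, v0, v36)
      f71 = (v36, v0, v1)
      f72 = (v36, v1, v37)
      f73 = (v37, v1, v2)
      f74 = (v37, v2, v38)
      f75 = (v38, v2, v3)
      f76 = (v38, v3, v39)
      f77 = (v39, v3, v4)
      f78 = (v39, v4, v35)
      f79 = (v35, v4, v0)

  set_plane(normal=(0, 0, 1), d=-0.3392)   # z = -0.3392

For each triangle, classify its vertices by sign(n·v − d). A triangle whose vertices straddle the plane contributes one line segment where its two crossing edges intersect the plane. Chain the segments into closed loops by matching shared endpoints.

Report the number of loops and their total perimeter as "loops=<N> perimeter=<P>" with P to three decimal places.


loops=2 perimeter=18.468

Straddling triangles (32 of 80):
  (v3,v8,v4) [++-] → (0.945605, 0.644877, -0.3392)–(1.21271, 0, -0.3392)  len=0.6980
  (v4,v8,v9) [-+-] → (0.945605, 0.644877, -0.3392)–(0.857523, 0.857523, -0.3392)  len=0.2302
  (v4,v9,v0) [--+] → (1.46386, 0.820048, -0.3392)–(1.80354, 0, -0.3392)  len=0.8876
  (v0,v9,v5) [+-+] → (1.46386, 0.820048, -0.3392)–(1.2753, 1.2753, -0.3392)  len=0.4928
  (v8,v13,v9) [++-] → (0.212646, 1.12463, -0.3392)–(0.857523, 0.857523, -0.3392)  len=0.6980
  (v9,v13,v14) [-+-] → (0.212646, 1.12463, -0.3392)–(0, 1.21271, -0.3392)  len=0.2302
  (v9,v14,v5) [--+] → (0.455254, 1.61498, -0.3392)–(1.2753, 1.2753, -0.3392)  len=0.8876
  (v5,v14,v10) [+-+] → (0.455254, 1.61498, -0.3392)–(0, 1.80354, -0.3392)  len=0.4928
  (v13,v18,v14) [++-] → (-0.644877, 0.945605, -0.3392)–(0, 1.21271, -0.3392)  len=0.6980
  (v14,v18,v19) [-+-] → (-0.644877, 0.945605, -0.3392)–(-0.857523, 0.857523, -0.3392)  len=0.2302
  (v14,v19,v10) [--+] → (-0.820048, 1.46386, -0.3392)–(0, 1.80354, -0.3392)  len=0.8876
  (v10,v19,v15) [+-+] → (-0.820048, 1.46386, -0.3392)–(-1.2753, 1.2753, -0.3392)  len=0.4928
  (v18,v23,v19) [++-] → (-1.12463, 0.212646, -0.3392)–(-0.857523, 0.857523, -0.3392)  len=0.6980
  (v19,v23,v24) [-+-] → (-1.12463, 0.212646, -0.3392)–(-1.21271, 0, -0.3392)  len=0.2302
  (v19,v24,v15) [--+] → (-1.61498, 0.455254, -0.3392)–(-1.2753, 1.2753, -0.3392)  len=0.8876
  (v15,v24,v20) [+-+] → (-1.61498, 0.455254, -0.3392)–(-1.80354, 0, -0.3392)  len=0.4928
  (v23,v28,v24) [++-] → (-0.945605, -0.644877, -0.3392)–(-1.21271, 0, -0.3392)  len=0.6980
  (v24,v28,v29) [-+-] → (-0.945605, -0.644877, -0.3392)–(-0.857523, -0.857523, -0.3392)  len=0.2302
  (v24,v29,v20) [--+] → (-1.46386, -0.820048, -0.3392)–(-1.80354, 0, -0.3392)  len=0.8876
  (v20,v29,v25) [+-+] → (-1.46386, -0.820048, -0.3392)–(-1.2753, -1.2753, -0.3392)  len=0.4928
  (v28,v33,v29) [++-] → (-0.212646, -1.12463, -0.3392)–(-0.857523, -0.857523, -0.3392)  len=0.6980
  (v29,v33,v34) [-+-] → (-0.212646, -1.12463, -0.3392)–(0, -1.21271, -0.3392)  len=0.2302
  (v29,v34,v25) [--+] → (-0.455254, -1.61498, -0.3392)–(-1.2753, -1.2753, -0.3392)  len=0.8876
  (v25,v34,v30) [+-+] → (-0.455254, -1.61498, -0.3392)–(0, -1.80354, -0.3392)  len=0.4928
  (v33,v38,v34) [++-] → (0.644877, -0.945605, -0.3392)–(0, -1.21271, -0.3392)  len=0.6980
  (v34,v38,v39) [-+-] → (0.644877, -0.945605, -0.3392)–(0.857523, -0.857523, -0.3392)  len=0.2302
  (v34,v39,v30) [--+] → (0.820048, -1.46386, -0.3392)–(0, -1.80354, -0.3392)  len=0.8876
  (v30,v39,v35) [+-+] → (0.820048, -1.46386, -0.3392)–(1.2753, -1.2753, -0.3392)  len=0.4928
  (v38,v3,v39) [++-] → (1.12463, -0.212646, -0.3392)–(0.857523, -0.857523, -0.3392)  len=0.6980
  (v39,v3,v4) [-+-] → (1.12463, -0.212646, -0.3392)–(1.21271, 0, -0.3392)  len=0.2302
  (v39,v4,v35) [--+] → (1.61498, -0.455254, -0.3392)–(1.2753, -1.2753, -0.3392)  len=0.8876
  (v35,v4,v0) [+-+] → (1.61498, -0.455254, -0.3392)–(1.80354, 0, -0.3392)  len=0.4928

Chained into 2 loop(s):
  loop 1: 16 segments, perimeter = 7.4254
  loop 2: 16 segments, perimeter = 11.0430
Total perimeter = 18.468
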